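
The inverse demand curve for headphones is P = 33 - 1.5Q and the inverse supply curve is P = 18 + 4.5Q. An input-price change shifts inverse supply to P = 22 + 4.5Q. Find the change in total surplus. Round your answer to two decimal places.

Initial equilibrium: Q_0 = 2.5, P_0 = 29.25; CS_0 = (1/2)(2.5)(3.75) = 4.6875, PS_0 = (1/2)(2.5)(11.25) = 14.0625.
New equilibrium: 33 - 1.5Q = 22 + 4.5Q gives Q_1 = 1.8333, P_1 = 30.25; CS_1 = 2.5208, PS_1 = 7.5625.
Change in total surplus = (2.5208 + 7.5625) - (4.6875 + 14.0625) = -8.6667.

-8.67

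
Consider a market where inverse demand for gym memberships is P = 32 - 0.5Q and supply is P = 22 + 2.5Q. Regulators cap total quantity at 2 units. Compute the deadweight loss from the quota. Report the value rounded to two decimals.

2.67

Without the quota, 32 - 0.5Q = 22 + 2.5Q gives Q* = 3.3333.
At Q = 2 the demand price is 32 - 0.5(2) = 31 and the supply price is 22 + 2.5(2) = 27.
Deadweight loss is the triangle between the curves from 2 to 3.3333: (1/2)(31 - 27)(3.3333 - 2) = 2.6667.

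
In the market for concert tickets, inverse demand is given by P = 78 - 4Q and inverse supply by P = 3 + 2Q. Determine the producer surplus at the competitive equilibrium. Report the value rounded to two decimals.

Equilibrium: 78 - 4Q = 3 + 2Q, so Q* = 12.5 and P* = 28.
PS is the area between P* and the supply curve from 0 to Q*: (1/2)(12.5)(25) = 156.25.

156.25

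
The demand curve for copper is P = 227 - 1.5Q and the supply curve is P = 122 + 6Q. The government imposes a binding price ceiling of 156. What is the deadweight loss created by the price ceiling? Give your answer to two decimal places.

Without the control, 227 - 1.5Q = 122 + 6Q so Q* = 14 and P* = 206.
At P = 156, sellers supply (156 - 122)/6 = 5.6667 while buyers want more, so the quantity traded is 5.6667 at price 156.
At Q = 5.6667 the demand price is 218.5 and the supply price is 156. Deadweight loss is the triangle between the curves from 5.6667 to 14: (1/2)(218.5 - 156)(14 - 5.6667) = 260.4167.

260.42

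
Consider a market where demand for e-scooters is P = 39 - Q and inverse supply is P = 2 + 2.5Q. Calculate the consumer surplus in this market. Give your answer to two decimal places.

Equilibrium: 39 - Q = 2 + 2.5Q, so Q* = 10.5714 and P* = 28.4286.
CS is the area between the demand curve and P* from 0 to Q*: (1/2)(10.5714)(10.5714) = 55.8776.

55.88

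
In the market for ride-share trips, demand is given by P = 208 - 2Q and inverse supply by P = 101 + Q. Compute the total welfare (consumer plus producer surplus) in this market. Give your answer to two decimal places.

1908.17

Set 208 - 2Q = 101 + Q, which gives 107 = 3Q, so Q* = 35.6667 and P* = 208 - 2(35.6667) = 136.6667.
Total surplus is the full triangle between the curves from 0 to Q*: (1/2)(35.6667)(208 - 101) = 1908.1667.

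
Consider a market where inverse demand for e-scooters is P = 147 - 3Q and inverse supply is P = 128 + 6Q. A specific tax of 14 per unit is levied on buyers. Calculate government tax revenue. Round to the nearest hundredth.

Pre-tax equilibrium: 147 - 3Q = 128 + 6Q gives Q* = 2.1111, P* = 140.6667.
A tax on buyers shifts demand down by 14: (147 - 14) - 3Q = 128 + 6Q, so Q_t = 0.5556. Buyers pay P_b = 145.3333; sellers receive P_s = P_b - 14 = 131.3333.
Tax revenue = t x Q_t = 14 x 0.5556 = 7.7778.

7.78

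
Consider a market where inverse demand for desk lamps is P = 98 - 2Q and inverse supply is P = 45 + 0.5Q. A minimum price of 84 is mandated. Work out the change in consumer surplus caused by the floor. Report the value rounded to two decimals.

Free-market equilibrium: 98 - 2Q = 45 + 0.5Q gives Q* = 21.2, P* = 55.6.
At the floor price 84, quantity demanded is (98 - 84)/2 = 7; demand is the short side, so Q = 7 trades at P = 84.
CS goes from (1/2)(21.2)(42.4) = 449.44 to 49 (computed as (98 - 84)(7) - (1/2)(2)(7)^2), a change of -400.44.

-400.44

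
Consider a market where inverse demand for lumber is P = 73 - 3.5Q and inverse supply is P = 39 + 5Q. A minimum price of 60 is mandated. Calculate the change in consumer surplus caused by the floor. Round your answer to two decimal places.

Free-market equilibrium: 73 - 3.5Q = 39 + 5Q gives Q* = 4, P* = 59.
At the floor price 60, quantity demanded is (73 - 60)/3.5 = 3.7143; demand is the short side, so Q = 3.7143 trades at P = 60.
CS goes from (1/2)(4)(14) = 28 to 24.1429 (computed as (73 - 60)(3.7143) - (1/2)(3.5)(3.7143)^2), a change of -3.8571.

-3.86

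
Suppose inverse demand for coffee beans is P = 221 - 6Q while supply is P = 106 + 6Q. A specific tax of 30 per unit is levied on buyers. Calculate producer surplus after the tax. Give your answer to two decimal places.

Without the tax, 221 - 6Q = 106 + 6Q so Q* = 9.5833 and P* = 163.5.
A tax on buyers shifts demand down by 30: (221 - 30) - 6Q = 106 + 6Q, so Q_t = 7.0833. Buyers pay P_b = 178.5; sellers receive P_s = P_b - 30 = 148.5.
Producer surplus is the triangle above supply below P_s: (1/2)(7.0833)(148.5 - 106) = 150.5208.

150.52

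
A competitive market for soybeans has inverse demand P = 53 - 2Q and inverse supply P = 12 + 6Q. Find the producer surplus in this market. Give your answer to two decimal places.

Set 53 - 2Q = 12 + 6Q, which gives 41 = 8Q, so Q* = 5.125 and P* = 53 - 2(5.125) = 42.75.
The supply curve's price intercept is 12, so PS = (1/2)(Q*)(P* - 12) = (1/2)(5.125)(30.75) = 78.7969.

78.80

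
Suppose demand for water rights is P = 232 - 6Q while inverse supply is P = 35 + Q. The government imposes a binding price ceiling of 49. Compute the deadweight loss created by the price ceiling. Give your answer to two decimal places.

Free-market equilibrium: 232 - 6Q = 35 + Q gives Q* = 28.1429, P* = 63.1429.
At P = 49, sellers supply (49 - 35)/1 = 14 while buyers want more, so the quantity traded is 14 at price 49.
At Q = 14 the demand price is 148 and the supply price is 49. Deadweight loss is the triangle between the curves from 14 to 28.1429: (1/2)(148 - 49)(28.1429 - 14) = 700.0714.

700.07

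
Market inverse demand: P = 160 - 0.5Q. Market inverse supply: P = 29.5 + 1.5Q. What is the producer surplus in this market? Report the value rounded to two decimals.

Set 160 - 0.5Q = 29.5 + 1.5Q, which gives 130.5 = 2Q, so Q* = 65.25 and P* = 160 - 0.5(65.25) = 127.375.
The supply curve's price intercept is 29.5, so PS = (1/2)(Q*)(P* - 29.5) = (1/2)(65.25)(97.875) = 3193.1719.

3193.17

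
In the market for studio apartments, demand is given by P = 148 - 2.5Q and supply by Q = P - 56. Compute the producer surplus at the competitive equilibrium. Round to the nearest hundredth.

Rewriting supply in inverse form: P = 56 + Q.
Equilibrium: 148 - 2.5Q = 56 + Q, so Q* = 26.2857 and P* = 82.2857.
PS is the area between P* and the supply curve from 0 to Q*: (1/2)(26.2857)(26.2857) = 345.4694.

345.47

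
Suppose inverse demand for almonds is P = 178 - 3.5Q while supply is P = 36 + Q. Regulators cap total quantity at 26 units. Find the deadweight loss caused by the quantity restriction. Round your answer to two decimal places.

Without the quota, 178 - 3.5Q = 36 + Q gives Q* = 31.5556.
At Q = 26 the demand price is 178 - 3.5(26) = 87 and the supply price is 36 + (26) = 62.
DWL = (1/2)(gap between curves at 26) x (Q* - 26) = (1/2)(25)(5.5556) = 69.4444.

69.44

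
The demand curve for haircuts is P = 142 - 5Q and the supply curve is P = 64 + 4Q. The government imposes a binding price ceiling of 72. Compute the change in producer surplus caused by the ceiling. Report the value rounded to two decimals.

Free-market equilibrium: 142 - 5Q = 64 + 4Q gives Q* = 8.6667, P* = 98.6667.
At P = 72, sellers supply (72 - 64)/4 = 2 while buyers want more, so the quantity traded is 2 at price 72.
PS goes from (1/2)(8.6667)(34.6667) = 150.2222 to 8 (computed as (72 - 64)(2) - (1/2)(4)(2)^2), a change of -142.2222.

-142.22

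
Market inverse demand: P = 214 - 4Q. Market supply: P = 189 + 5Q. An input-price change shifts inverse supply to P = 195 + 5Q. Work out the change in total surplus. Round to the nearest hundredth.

Initial equilibrium: Q_0 = 2.7778, P_0 = 202.8889; CS_0 = (1/2)(2.7778)(11.1111) = 15.4321, PS_0 = (1/2)(2.7778)(13.8889) = 19.2901.
New equilibrium: 214 - 4Q = 195 + 5Q gives Q_1 = 2.1111, P_1 = 205.5556; CS_1 = 8.9136, PS_1 = 11.142.
Change in total surplus = (8.9136 + 11.142) - (15.4321 + 19.2901) = -14.6667.

-14.67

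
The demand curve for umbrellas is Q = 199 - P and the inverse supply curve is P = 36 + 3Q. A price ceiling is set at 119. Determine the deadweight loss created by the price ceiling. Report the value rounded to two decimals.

Rewriting demand in inverse form: P = 199 - Q.
Without the control, 199 - Q = 36 + 3Q so Q* = 40.75 and P* = 158.25.
At P = 119, sellers supply (119 - 36)/3 = 27.6667 while buyers want more, so the quantity traded is 27.6667 at price 119.
At Q = 27.6667 the demand price is 171.3333 and the supply price is 119. Deadweight loss is the triangle between the curves from 27.6667 to 40.75: (1/2)(171.3333 - 119)(40.75 - 27.6667) = 342.3472.

342.35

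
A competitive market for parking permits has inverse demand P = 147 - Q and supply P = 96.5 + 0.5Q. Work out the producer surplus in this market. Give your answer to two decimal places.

Equilibrium: 147 - Q = 96.5 + 0.5Q, so Q* = 33.6667 and P* = 113.3333.
The supply curve's price intercept is 96.5, so PS = (1/2)(Q*)(P* - 96.5) = (1/2)(33.6667)(16.8333) = 283.3611.

283.36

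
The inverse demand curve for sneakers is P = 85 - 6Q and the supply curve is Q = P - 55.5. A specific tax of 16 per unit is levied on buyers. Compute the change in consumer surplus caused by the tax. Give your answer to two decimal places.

Rewriting supply in inverse form: P = 55.5 + Q.
Pre-tax equilibrium: 85 - 6Q = 55.5 + Q gives Q* = 4.2143, P* = 59.7143.
A tax on buyers shifts demand down by 16: (85 - 16) - 6Q = 55.5 + Q, so Q_t = 1.9286. Buyers pay P_b = 73.4286; sellers receive P_s = P_b - 16 = 57.4286.
CS falls from (1/2)(4.2143)(25.2857) = 53.2806 to (1/2)(1.9286)(11.5714) = 11.1582, a change of -42.1224.

-42.12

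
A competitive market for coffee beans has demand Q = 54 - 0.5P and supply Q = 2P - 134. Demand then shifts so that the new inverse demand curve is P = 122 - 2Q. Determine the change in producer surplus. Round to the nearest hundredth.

53.76

Rewriting demand in inverse form: P = 108 - 2Q.
Rewriting supply in inverse form: P = 67 + 0.5Q.
Initial equilibrium: Q_0 = 16.4, P_0 = 75.2; CS_0 = (1/2)(16.4)(32.8) = 268.96, PS_0 = (1/2)(16.4)(8.2) = 67.24.
New equilibrium: 122 - 2Q = 67 + 0.5Q gives Q_1 = 22, P_1 = 78; CS_1 = 484, PS_1 = 121.
Change in producer surplus = 121 - 67.24 = 53.76.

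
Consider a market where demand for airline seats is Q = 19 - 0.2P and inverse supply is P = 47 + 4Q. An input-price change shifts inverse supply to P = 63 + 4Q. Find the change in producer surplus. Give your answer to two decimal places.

-31.60

Rewriting demand in inverse form: P = 95 - 5Q.
Initial equilibrium: Q_0 = 5.3333, P_0 = 68.3333; CS_0 = (1/2)(5.3333)(26.6667) = 71.1111, PS_0 = (1/2)(5.3333)(21.3333) = 56.8889.
New equilibrium: 95 - 5Q = 63 + 4Q gives Q_1 = 3.5556, P_1 = 77.2222; CS_1 = 31.6049, PS_1 = 25.284.
Change in producer surplus = 25.284 - 56.8889 = -31.6049.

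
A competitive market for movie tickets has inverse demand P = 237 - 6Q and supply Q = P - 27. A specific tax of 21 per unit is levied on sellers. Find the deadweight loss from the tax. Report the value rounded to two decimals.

31.50

Rewriting supply in inverse form: P = 27 + Q.
Pre-tax equilibrium: 237 - 6Q = 27 + Q gives Q* = 30, P* = 57.
A tax on sellers shifts supply up by 21: 237 - 6Q = 27 + Q + 21, so Q_t = 27. Buyers pay P_b = 75; sellers receive P_s = P_b - 21 = 54.
The welfare triangle lost has base Q* - Q_t = 3 and height t = 21, so DWL = (1/2)(3)(21) = 31.5.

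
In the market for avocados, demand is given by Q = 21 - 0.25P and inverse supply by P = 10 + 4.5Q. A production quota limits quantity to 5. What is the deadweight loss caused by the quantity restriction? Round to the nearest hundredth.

58.37

Rewriting demand in inverse form: P = 84 - 4Q.
Unrestricted equilibrium: Q* = (84 - 10)/(4 + 4.5) = 8.7059.
At Q = 5 the demand price is 84 - 4(5) = 64 and the supply price is 10 + 4.5(5) = 32.5.
Deadweight loss is the triangle between the curves from 5 to 8.7059: (1/2)(64 - 32.5)(8.7059 - 5) = 58.3676.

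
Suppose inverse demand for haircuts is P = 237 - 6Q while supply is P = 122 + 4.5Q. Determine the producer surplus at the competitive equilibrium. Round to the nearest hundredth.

269.90

Setting demand equal to supply, 115 = 10.5Q, so Q* = 10.9524 and P* = 171.2857.
PS is the area between P* and the supply curve from 0 to Q*: (1/2)(10.9524)(49.2857) = 269.898.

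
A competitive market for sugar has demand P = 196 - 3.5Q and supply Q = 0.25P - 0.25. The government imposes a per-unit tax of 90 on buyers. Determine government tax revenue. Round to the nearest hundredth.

Rewriting supply in inverse form: P = 1 + 4Q.
Without the tax, 196 - 3.5Q = 1 + 4Q so Q* = 26 and P* = 105.
A tax on buyers shifts demand down by 90: (196 - 90) - 3.5Q = 1 + 4Q, so Q_t = 14. Buyers pay P_b = 147; sellers receive P_s = P_b - 90 = 57.
Revenue is the tax times quantity traded: 90 x 14 = 1260.

1260.00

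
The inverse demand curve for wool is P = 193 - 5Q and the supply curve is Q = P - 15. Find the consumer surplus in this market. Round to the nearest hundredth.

2200.28

Rewriting supply in inverse form: P = 15 + Q.
Equilibrium: 193 - 5Q = 15 + Q, so Q* = 29.6667 and P* = 44.6667.
The demand choke price is 193, so CS = (1/2)(Q*)(193 - P*) = (1/2)(29.6667)(148.3333) = 2200.2778.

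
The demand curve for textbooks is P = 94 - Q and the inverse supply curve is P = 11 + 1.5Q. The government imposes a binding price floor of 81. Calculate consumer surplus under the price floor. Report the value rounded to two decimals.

84.50

Without the control, 94 - Q = 11 + 1.5Q so Q* = 33.2 and P* = 60.8.
At P = 81, buyers demand (94 - 81)/1 = 13 while sellers would supply more, so the quantity traded is 13 at price 81.
CS is the triangle under demand above 81: (1/2)(13)(94 - 81) = 84.5.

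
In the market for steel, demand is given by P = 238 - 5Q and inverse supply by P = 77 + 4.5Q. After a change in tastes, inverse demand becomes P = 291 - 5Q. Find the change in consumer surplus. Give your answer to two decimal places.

Initial equilibrium: Q_0 = 16.9474, P_0 = 153.2632; CS_0 = (1/2)(16.9474)(84.7368) = 718.0332, PS_0 = (1/2)(16.9474)(76.2632) = 646.2299.
New equilibrium: 291 - 5Q = 77 + 4.5Q gives Q_1 = 22.5263, P_1 = 178.3684; CS_1 = 1268.5873, PS_1 = 1141.7285.
Change in consumer surplus = 1268.5873 - 718.0332 = 550.554.

550.55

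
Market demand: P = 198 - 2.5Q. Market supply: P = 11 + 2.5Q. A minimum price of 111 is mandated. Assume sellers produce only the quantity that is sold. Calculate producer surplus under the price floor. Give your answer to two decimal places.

Without the control, 198 - 2.5Q = 11 + 2.5Q so Q* = 37.4 and P* = 104.5.
At P = 111, buyers demand (198 - 111)/2.5 = 34.8 while sellers would supply more, so the quantity traded is 34.8 at price 111.
The supply price at Q = 34.8 is 98. PS is the trapezoid between 111 and supply over [0, 34.8]: (1/2)[(111 - 11) + (111 - 98)](34.8) = 1966.2.

1966.20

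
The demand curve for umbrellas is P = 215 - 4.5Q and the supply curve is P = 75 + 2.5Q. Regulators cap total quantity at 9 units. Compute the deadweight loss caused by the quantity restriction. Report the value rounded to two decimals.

423.50

Unrestricted equilibrium: Q* = (215 - 75)/(4.5 + 2.5) = 20.
At Q = 9 the demand price is 215 - 4.5(9) = 174.5 and the supply price is 75 + 2.5(9) = 97.5.
Deadweight loss is the triangle between the curves from 9 to 20: (1/2)(174.5 - 97.5)(20 - 9) = 423.5.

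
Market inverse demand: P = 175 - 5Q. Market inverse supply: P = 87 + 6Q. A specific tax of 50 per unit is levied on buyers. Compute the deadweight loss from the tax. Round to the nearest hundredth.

113.64

Without the tax, 175 - 5Q = 87 + 6Q so Q* = 8 and P* = 135.
With the tax, buyers' net willingness to pay falls by 50: (175 - 50) - 5Q = 87 + 6Q, so Q_t = 3.4545. Buyers pay P_b = 157.7273; sellers receive P_s = P_b - 50 = 107.7273.
Deadweight loss is the triangle between the curves from Q_t to Q*: (1/2)(8 - 3.4545)(50) = 113.6364.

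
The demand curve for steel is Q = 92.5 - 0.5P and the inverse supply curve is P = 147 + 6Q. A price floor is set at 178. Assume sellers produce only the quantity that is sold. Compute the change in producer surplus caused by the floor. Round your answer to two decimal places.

4.06

Rewriting demand in inverse form: P = 185 - 2Q.
Without the control, 185 - 2Q = 147 + 6Q so Q* = 4.75 and P* = 175.5.
At P = 178, buyers demand (185 - 178)/2 = 3.5 while sellers would supply more, so the quantity traded is 3.5 at price 178.
PS goes from (1/2)(4.75)(28.5) = 67.6875 to 71.75 (computed as (178 - 147)(3.5) - (1/2)(6)(3.5)^2), a change of 4.0625.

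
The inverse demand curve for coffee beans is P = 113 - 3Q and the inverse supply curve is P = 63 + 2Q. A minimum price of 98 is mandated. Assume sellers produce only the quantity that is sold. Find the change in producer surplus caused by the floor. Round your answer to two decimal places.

50.00

Free-market equilibrium: 113 - 3Q = 63 + 2Q gives Q* = 10, P* = 83.
At the floor price 98, quantity demanded is (113 - 98)/3 = 5; demand is the short side, so Q = 5 trades at P = 98.
PS goes from (1/2)(10)(20) = 100 to 150 (computed as (98 - 63)(5) - (1/2)(2)(5)^2), a change of 50.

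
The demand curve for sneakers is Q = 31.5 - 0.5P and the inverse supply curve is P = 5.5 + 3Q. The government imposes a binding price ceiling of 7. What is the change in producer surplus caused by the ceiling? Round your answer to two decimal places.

Rewriting demand in inverse form: P = 63 - 2Q.
Free-market equilibrium: 63 - 2Q = 5.5 + 3Q gives Q* = 11.5, P* = 40.
At the ceiling price 7, quantity supplied is (7 - 5.5)/3 = 0.5; supply is the short side, so Q = 0.5 trades at P = 7.
PS goes from (1/2)(11.5)(34.5) = 198.375 to 0.375 (computed as (7 - 5.5)(0.5) - (1/2)(3)(0.5)^2), a change of -198.

-198.00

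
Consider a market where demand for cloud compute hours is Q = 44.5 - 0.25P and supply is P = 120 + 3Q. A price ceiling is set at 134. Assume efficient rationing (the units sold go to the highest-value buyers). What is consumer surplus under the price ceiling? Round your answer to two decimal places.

161.78

Rewriting demand in inverse form: P = 178 - 4Q.
Without the control, 178 - 4Q = 120 + 3Q so Q* = 8.2857 and P* = 144.8571.
At the ceiling price 134, quantity supplied is (134 - 120)/3 = 4.6667; supply is the short side, so Q = 4.6667 trades at P = 134.
The demand price at Q = 4.6667 is 159.3333. CS is the trapezoid between demand and 134 over [0, 4.6667]: (1/2)[(178 - 134) + (159.3333 - 134)](4.6667) = 161.7778.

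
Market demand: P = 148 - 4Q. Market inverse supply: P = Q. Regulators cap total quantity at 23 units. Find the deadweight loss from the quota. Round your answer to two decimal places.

Without the quota, 148 - 4Q = Q gives Q* = 29.6.
At Q = 23 the demand price is 148 - 4(23) = 56 and the supply price is 0 + (23) = 23.
Deadweight loss is the triangle between the curves from 23 to 29.6: (1/2)(56 - 23)(29.6 - 23) = 108.9.

108.90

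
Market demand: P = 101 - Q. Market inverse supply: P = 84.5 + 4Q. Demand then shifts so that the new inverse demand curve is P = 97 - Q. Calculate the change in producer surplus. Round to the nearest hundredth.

-9.28

Initial equilibrium: Q_0 = 3.3, P_0 = 97.7; CS_0 = (1/2)(3.3)(3.3) = 5.445, PS_0 = (1/2)(3.3)(13.2) = 21.78.
New equilibrium: 97 - Q = 84.5 + 4Q gives Q_1 = 2.5, P_1 = 94.5; CS_1 = 3.125, PS_1 = 12.5.
Change in producer surplus = 12.5 - 21.78 = -9.28.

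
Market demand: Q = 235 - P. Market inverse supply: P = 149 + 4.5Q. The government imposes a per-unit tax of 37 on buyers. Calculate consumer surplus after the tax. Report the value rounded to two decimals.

Rewriting demand in inverse form: P = 235 - Q.
Pre-tax equilibrium: 235 - Q = 149 + 4.5Q gives Q* = 15.6364, P* = 219.3636.
With the tax, buyers' net willingness to pay falls by 37: (235 - 37) - Q = 149 + 4.5Q, so Q_t = 8.9091. Buyers pay P_b = 226.0909; sellers receive P_s = P_b - 37 = 189.0909.
Consumer surplus is the triangle under demand above P_b: (1/2)(8.9091)(235 - 226.0909) = 39.686.

39.69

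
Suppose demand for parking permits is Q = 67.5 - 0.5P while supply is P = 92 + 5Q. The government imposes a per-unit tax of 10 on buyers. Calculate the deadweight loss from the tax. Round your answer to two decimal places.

Rewriting demand in inverse form: P = 135 - 2Q.
Pre-tax equilibrium: 135 - 2Q = 92 + 5Q gives Q* = 6.1429, P* = 122.7143.
With the tax, buyers' net willingness to pay falls by 10: (135 - 10) - 2Q = 92 + 5Q, so Q_t = 4.7143. Buyers pay P_b = 125.5714; sellers receive P_s = P_b - 10 = 115.5714.
Deadweight loss is the triangle between the curves from Q_t to Q*: (1/2)(6.1429 - 4.7143)(10) = 7.1429.

7.14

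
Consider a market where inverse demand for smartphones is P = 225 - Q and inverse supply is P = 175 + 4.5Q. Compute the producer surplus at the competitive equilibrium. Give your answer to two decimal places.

Equilibrium: 225 - Q = 175 + 4.5Q, so Q* = 9.0909 and P* = 215.9091.
PS is the area between P* and the supply curve from 0 to Q*: (1/2)(9.0909)(40.9091) = 185.9504.

185.95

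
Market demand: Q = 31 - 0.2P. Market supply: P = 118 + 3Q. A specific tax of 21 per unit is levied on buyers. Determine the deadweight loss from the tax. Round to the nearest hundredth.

Rewriting demand in inverse form: P = 155 - 5Q.
Without the tax, 155 - 5Q = 118 + 3Q so Q* = 4.625 and P* = 131.875.
With the tax, buyers' net willingness to pay falls by 21: (155 - 21) - 5Q = 118 + 3Q, so Q_t = 2. Buyers pay P_b = 145; sellers receive P_s = P_b - 21 = 124.
Deadweight loss is the triangle between the curves from Q_t to Q*: (1/2)(4.625 - 2)(21) = 27.5625.

27.56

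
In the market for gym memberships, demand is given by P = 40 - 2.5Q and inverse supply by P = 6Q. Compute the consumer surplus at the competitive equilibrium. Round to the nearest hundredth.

Equilibrium: 40 - 2.5Q = 6Q, so Q* = 4.7059 and P* = 28.2353.
CS is the area between the demand curve and P* from 0 to Q*: (1/2)(4.7059)(11.7647) = 27.6817.

27.68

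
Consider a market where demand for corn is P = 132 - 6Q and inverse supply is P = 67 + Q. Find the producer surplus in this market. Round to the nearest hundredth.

43.11

Equilibrium: 132 - 6Q = 67 + Q, so Q* = 9.2857 and P* = 76.2857.
Producer surplus is the triangle above supply below P*: (1/2)(9.2857)(76.2857 - 67) = (1/2)(9.2857)(9.2857) = 43.1122.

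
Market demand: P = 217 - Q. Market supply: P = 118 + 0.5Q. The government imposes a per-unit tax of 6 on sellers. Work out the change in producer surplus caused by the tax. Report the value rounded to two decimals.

Pre-tax equilibrium: 217 - Q = 118 + 0.5Q gives Q* = 66, P* = 151.
With the tax, sellers need 6 more per unit: 217 - Q = 118 + 0.5Q + 6, so Q_t = 62. Buyers pay P_b = 155; sellers receive P_s = P_b - 6 = 149.
Producers lose the trapezoid between P_s and P* out to Q_t plus the triangle from Q_t to Q*: change in PS = 961 - 1089 = -128.

-128.00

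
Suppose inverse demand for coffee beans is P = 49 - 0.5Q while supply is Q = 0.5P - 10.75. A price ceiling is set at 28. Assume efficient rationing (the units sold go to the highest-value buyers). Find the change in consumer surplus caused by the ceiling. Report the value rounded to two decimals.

Rewriting supply in inverse form: P = 21.5 + 2Q.
Free-market equilibrium: 49 - 0.5Q = 21.5 + 2Q gives Q* = 11, P* = 43.5.
At P = 28, sellers supply (28 - 21.5)/2 = 3.25 while buyers want more, so the quantity traded is 3.25 at price 28.
CS goes from (1/2)(11)(5.5) = 30.25 to 65.6094 (computed as (49 - 28)(3.25) - (1/2)(0.5)(3.25)^2), a change of 35.3594.

35.36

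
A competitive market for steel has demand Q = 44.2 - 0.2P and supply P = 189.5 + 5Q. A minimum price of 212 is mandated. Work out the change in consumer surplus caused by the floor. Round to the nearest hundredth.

Rewriting demand in inverse form: P = 221 - 5Q.
Without the control, 221 - 5Q = 189.5 + 5Q so Q* = 3.15 and P* = 205.25.
At the floor price 212, quantity demanded is (221 - 212)/5 = 1.8; demand is the short side, so Q = 1.8 trades at P = 212.
CS goes from (1/2)(3.15)(15.75) = 24.8062 to 8.1 (computed as (221 - 212)(1.8) - (1/2)(5)(1.8)^2), a change of -16.7063.

-16.71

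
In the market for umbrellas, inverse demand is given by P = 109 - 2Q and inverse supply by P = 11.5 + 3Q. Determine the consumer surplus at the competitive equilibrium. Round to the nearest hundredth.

Equilibrium: 109 - 2Q = 11.5 + 3Q, so Q* = 19.5 and P* = 70.
The demand choke price is 109, so CS = (1/2)(Q*)(109 - P*) = (1/2)(19.5)(39) = 380.25.

380.25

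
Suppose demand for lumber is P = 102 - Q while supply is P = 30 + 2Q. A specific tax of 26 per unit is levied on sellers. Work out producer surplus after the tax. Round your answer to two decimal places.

Pre-tax equilibrium: 102 - Q = 30 + 2Q gives Q* = 24, P* = 78.
With the tax, sellers need 26 more per unit: 102 - Q = 30 + 2Q + 26, so Q_t = 15.3333. Buyers pay P_b = 86.6667; sellers receive P_s = P_b - 26 = 60.6667.
PS = (1/2)(Q_t)(P_s - 30) = (1/2)(15.3333)(30.6667) = 235.1111.

235.11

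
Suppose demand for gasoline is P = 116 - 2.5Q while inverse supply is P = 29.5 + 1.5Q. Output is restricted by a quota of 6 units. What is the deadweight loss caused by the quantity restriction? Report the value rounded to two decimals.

488.28

Without the quota, 116 - 2.5Q = 29.5 + 1.5Q gives Q* = 21.625.
At Q = 6 the demand price is 116 - 2.5(6) = 101 and the supply price is 29.5 + 1.5(6) = 38.5.
Deadweight loss is the triangle between the curves from 6 to 21.625: (1/2)(101 - 38.5)(21.625 - 6) = 488.2812.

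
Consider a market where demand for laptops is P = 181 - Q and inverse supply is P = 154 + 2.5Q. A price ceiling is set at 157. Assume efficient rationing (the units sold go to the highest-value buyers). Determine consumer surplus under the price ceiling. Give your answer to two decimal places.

28.08

Without the control, 181 - Q = 154 + 2.5Q so Q* = 7.7143 and P* = 173.2857.
At P = 157, sellers supply (157 - 154)/2.5 = 1.2 while buyers want more, so the quantity traded is 1.2 at price 157.
The demand price at Q = 1.2 is 179.8. CS is the trapezoid between demand and 157 over [0, 1.2]: (1/2)[(181 - 157) + (179.8 - 157)](1.2) = 28.08.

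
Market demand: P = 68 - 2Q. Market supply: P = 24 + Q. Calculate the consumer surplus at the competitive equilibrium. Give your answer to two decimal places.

215.11

Setting demand equal to supply, 44 = 3Q, so Q* = 14.6667 and P* = 38.6667.
The demand choke price is 68, so CS = (1/2)(Q*)(68 - P*) = (1/2)(14.6667)(29.3333) = 215.1111.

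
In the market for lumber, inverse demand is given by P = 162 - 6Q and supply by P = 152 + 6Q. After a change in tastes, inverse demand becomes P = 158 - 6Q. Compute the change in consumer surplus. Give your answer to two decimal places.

Initial equilibrium: Q_0 = 0.8333, P_0 = 157; CS_0 = (1/2)(0.8333)(5) = 2.0833, PS_0 = (1/2)(0.8333)(5) = 2.0833.
New equilibrium: 158 - 6Q = 152 + 6Q gives Q_1 = 0.5, P_1 = 155; CS_1 = 0.75, PS_1 = 0.75.
Change in consumer surplus = 0.75 - 2.0833 = -1.3333.

-1.33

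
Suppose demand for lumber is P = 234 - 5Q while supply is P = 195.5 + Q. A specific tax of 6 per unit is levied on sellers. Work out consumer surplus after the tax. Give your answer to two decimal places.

73.35

Pre-tax equilibrium: 234 - 5Q = 195.5 + Q gives Q* = 6.4167, P* = 201.9167.
With the tax, sellers need 6 more per unit: 234 - 5Q = 195.5 + Q + 6, so Q_t = 5.4167. Buyers pay P_b = 206.9167; sellers receive P_s = P_b - 6 = 200.9167.
Consumer surplus is the triangle under demand above P_b: (1/2)(5.4167)(234 - 206.9167) = 73.3507.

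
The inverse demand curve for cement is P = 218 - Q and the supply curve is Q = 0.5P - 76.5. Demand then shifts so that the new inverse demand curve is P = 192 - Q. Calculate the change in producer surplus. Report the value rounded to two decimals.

Rewriting supply in inverse form: P = 153 + 2Q.
Initial equilibrium: Q_0 = 21.6667, P_0 = 196.3333; CS_0 = (1/2)(21.6667)(21.6667) = 234.7222, PS_0 = (1/2)(21.6667)(43.3333) = 469.4444.
New equilibrium: 192 - Q = 153 + 2Q gives Q_1 = 13, P_1 = 179; CS_1 = 84.5, PS_1 = 169.
Change in producer surplus = 169 - 469.4444 = -300.4444.

-300.44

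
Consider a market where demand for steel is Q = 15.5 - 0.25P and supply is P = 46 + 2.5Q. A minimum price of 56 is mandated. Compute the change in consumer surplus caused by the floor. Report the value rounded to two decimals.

Rewriting demand in inverse form: P = 62 - 4Q.
Free-market equilibrium: 62 - 4Q = 46 + 2.5Q gives Q* = 2.4615, P* = 52.1538.
At P = 56, buyers demand (62 - 56)/4 = 1.5 while sellers would supply more, so the quantity traded is 1.5 at price 56.
CS goes from (1/2)(2.4615)(9.8462) = 12.1183 to 4.5 (computed as (62 - 56)(1.5) - (1/2)(4)(1.5)^2), a change of -7.6183.

-7.62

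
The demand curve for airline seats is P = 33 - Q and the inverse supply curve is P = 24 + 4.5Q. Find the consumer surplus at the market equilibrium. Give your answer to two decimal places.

1.34

Setting demand equal to supply, 9 = 5.5Q, so Q* = 1.6364 and P* = 31.3636.
CS is the area between the demand curve and P* from 0 to Q*: (1/2)(1.6364)(1.6364) = 1.3388.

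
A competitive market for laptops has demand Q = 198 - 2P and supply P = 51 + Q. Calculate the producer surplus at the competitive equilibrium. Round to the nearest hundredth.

Rewriting demand in inverse form: P = 99 - 0.5Q.
Set 99 - 0.5Q = 51 + Q, which gives 48 = 1.5Q, so Q* = 32 and P* = 99 - 0.5(32) = 83.
The supply curve's price intercept is 51, so PS = (1/2)(Q*)(P* - 51) = (1/2)(32)(32) = 512.

512.00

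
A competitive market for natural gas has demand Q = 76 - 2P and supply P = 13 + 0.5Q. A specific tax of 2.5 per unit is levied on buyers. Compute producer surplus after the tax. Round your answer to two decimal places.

Rewriting demand in inverse form: P = 38 - 0.5Q.
Without the tax, 38 - 0.5Q = 13 + 0.5Q so Q* = 25 and P* = 25.5.
A tax on buyers shifts demand down by 2.5: (38 - 2.5) - 0.5Q = 13 + 0.5Q, so Q_t = 22.5. Buyers pay P_b = 26.75; sellers receive P_s = P_b - 2.5 = 24.25.
PS = (1/2)(Q_t)(P_s - 13) = (1/2)(22.5)(11.25) = 126.5625.

126.56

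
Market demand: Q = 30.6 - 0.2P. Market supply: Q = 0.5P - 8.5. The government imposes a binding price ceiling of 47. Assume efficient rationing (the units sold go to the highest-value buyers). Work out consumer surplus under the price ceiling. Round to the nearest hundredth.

Rewriting demand in inverse form: P = 153 - 5Q.
Rewriting supply in inverse form: P = 17 + 2Q.
Free-market equilibrium: 153 - 5Q = 17 + 2Q gives Q* = 19.4286, P* = 55.8571.
At the ceiling price 47, quantity supplied is (47 - 17)/2 = 15; supply is the short side, so Q = 15 trades at P = 47.
The demand price at Q = 15 is 78. CS is the trapezoid between demand and 47 over [0, 15]: (1/2)[(153 - 47) + (78 - 47)](15) = 1027.5.

1027.50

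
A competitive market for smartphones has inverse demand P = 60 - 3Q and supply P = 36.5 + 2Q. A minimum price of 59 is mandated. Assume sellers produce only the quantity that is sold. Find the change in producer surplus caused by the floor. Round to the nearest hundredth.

-14.70

Without the control, 60 - 3Q = 36.5 + 2Q so Q* = 4.7 and P* = 45.9.
At P = 59, buyers demand (60 - 59)/3 = 0.3333 while sellers would supply more, so the quantity traded is 0.3333 at price 59.
PS goes from (1/2)(4.7)(9.4) = 22.09 to 7.3889 (computed as (59 - 36.5)(0.3333) - (1/2)(2)(0.3333)^2), a change of -14.7011.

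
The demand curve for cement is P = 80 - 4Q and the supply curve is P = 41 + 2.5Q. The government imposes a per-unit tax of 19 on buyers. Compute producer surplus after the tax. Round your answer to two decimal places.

11.83

Pre-tax equilibrium: 80 - 4Q = 41 + 2.5Q gives Q* = 6, P* = 56.
A tax on buyers shifts demand down by 19: (80 - 19) - 4Q = 41 + 2.5Q, so Q_t = 3.0769. Buyers pay P_b = 67.6923; sellers receive P_s = P_b - 19 = 48.6923.
PS = (1/2)(Q_t)(P_s - 41) = (1/2)(3.0769)(7.6923) = 11.8343.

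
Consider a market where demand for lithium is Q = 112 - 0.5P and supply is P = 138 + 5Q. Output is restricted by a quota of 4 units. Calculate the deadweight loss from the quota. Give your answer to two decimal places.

240.29

Rewriting demand in inverse form: P = 224 - 2Q.
Without the quota, 224 - 2Q = 138 + 5Q gives Q* = 12.2857.
At Q = 4 the demand price is 224 - 2(4) = 216 and the supply price is 138 + 5(4) = 158.
DWL = (1/2)(gap between curves at 4) x (Q* - 4) = (1/2)(58)(8.2857) = 240.2857.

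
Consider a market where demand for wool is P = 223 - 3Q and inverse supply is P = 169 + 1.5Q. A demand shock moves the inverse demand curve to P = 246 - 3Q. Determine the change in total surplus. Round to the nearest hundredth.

Initial equilibrium: Q_0 = 12, P_0 = 187; CS_0 = (1/2)(12)(36) = 216, PS_0 = (1/2)(12)(18) = 108.
New equilibrium: 246 - 3Q = 169 + 1.5Q gives Q_1 = 17.1111, P_1 = 194.6667; CS_1 = 439.1852, PS_1 = 219.5926.
Change in total surplus = (439.1852 + 219.5926) - (216 + 108) = 334.7778.

334.78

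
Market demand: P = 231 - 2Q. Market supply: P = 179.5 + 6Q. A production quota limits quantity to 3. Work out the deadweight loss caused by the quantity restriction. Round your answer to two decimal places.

47.27

Without the quota, 231 - 2Q = 179.5 + 6Q gives Q* = 6.4375.
At Q = 3 the demand price is 231 - 2(3) = 225 and the supply price is 179.5 + 6(3) = 197.5.
Deadweight loss is the triangle between the curves from 3 to 6.4375: (1/2)(225 - 197.5)(6.4375 - 3) = 47.2656.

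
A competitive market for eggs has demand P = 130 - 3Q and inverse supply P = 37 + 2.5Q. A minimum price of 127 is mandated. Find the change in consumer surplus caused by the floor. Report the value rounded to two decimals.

-427.38

Free-market equilibrium: 130 - 3Q = 37 + 2.5Q gives Q* = 16.9091, P* = 79.2727.
At the floor price 127, quantity demanded is (130 - 127)/3 = 1; demand is the short side, so Q = 1 trades at P = 127.
CS goes from (1/2)(16.9091)(50.7273) = 428.876 to 1.5 (computed as (130 - 127)(1) - (1/2)(3)(1)^2), a change of -427.376.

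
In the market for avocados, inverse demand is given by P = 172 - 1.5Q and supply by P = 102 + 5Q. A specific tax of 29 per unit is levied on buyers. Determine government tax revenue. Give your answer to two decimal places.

182.92

Pre-tax equilibrium: 172 - 1.5Q = 102 + 5Q gives Q* = 10.7692, P* = 155.8462.
A tax on buyers shifts demand down by 29: (172 - 29) - 1.5Q = 102 + 5Q, so Q_t = 6.3077. Buyers pay P_b = 162.5385; sellers receive P_s = P_b - 29 = 133.5385.
Tax revenue = t x Q_t = 29 x 6.3077 = 182.9231.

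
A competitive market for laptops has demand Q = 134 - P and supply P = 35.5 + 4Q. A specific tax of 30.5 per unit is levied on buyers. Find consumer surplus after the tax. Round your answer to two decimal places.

Rewriting demand in inverse form: P = 134 - Q.
Without the tax, 134 - Q = 35.5 + 4Q so Q* = 19.7 and P* = 114.3.
With the tax, buyers' net willingness to pay falls by 30.5: (134 - 30.5) - Q = 35.5 + 4Q, so Q_t = 13.6. Buyers pay P_b = 120.4; sellers receive P_s = P_b - 30.5 = 89.9.
Consumer surplus is the triangle under demand above P_b: (1/2)(13.6)(134 - 120.4) = 92.48.

92.48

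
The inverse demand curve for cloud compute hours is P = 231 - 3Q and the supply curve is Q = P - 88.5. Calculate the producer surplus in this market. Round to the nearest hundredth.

Rewriting supply in inverse form: P = 88.5 + Q.
Set 231 - 3Q = 88.5 + Q, which gives 142.5 = 4Q, so Q* = 35.625 and P* = 231 - 3(35.625) = 124.125.
Producer surplus is the triangle above supply below P*: (1/2)(35.625)(124.125 - 88.5) = (1/2)(35.625)(35.625) = 634.5703.

634.57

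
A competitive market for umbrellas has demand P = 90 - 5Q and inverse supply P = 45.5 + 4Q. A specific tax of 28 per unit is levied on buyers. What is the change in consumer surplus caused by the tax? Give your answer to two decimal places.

Pre-tax equilibrium: 90 - 5Q = 45.5 + 4Q gives Q* = 4.9444, P* = 65.2778.
With the tax, buyers' net willingness to pay falls by 28: (90 - 28) - 5Q = 45.5 + 4Q, so Q_t = 1.8333. Buyers pay P_b = 80.8333; sellers receive P_s = P_b - 28 = 52.8333.
Consumers lose the trapezoid between P* and P_b out to Q_t plus the triangle from Q_t to Q*: change in CS = 8.4028 - 61.1188 = -52.716.

-52.72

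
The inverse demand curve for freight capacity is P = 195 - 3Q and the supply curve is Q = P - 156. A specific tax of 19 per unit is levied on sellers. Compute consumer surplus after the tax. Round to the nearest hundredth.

37.50

Rewriting supply in inverse form: P = 156 + Q.
Pre-tax equilibrium: 195 - 3Q = 156 + Q gives Q* = 9.75, P* = 165.75.
A tax on sellers shifts supply up by 19: 195 - 3Q = 156 + Q + 19, so Q_t = 5. Buyers pay P_b = 180; sellers receive P_s = P_b - 19 = 161.
CS = (1/2)(Q_t)(195 - P_b) = (1/2)(5)(15) = 37.5.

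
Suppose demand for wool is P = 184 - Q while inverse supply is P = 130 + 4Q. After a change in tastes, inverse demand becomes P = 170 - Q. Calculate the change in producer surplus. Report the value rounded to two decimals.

Initial equilibrium: Q_0 = 10.8, P_0 = 173.2; CS_0 = (1/2)(10.8)(10.8) = 58.32, PS_0 = (1/2)(10.8)(43.2) = 233.28.
New equilibrium: 170 - Q = 130 + 4Q gives Q_1 = 8, P_1 = 162; CS_1 = 32, PS_1 = 128.
Change in producer surplus = 128 - 233.28 = -105.28.

-105.28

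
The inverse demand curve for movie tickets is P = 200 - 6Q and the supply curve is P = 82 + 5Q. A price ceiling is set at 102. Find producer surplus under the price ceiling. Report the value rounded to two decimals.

40.00

Free-market equilibrium: 200 - 6Q = 82 + 5Q gives Q* = 10.7273, P* = 135.6364.
At the ceiling price 102, quantity supplied is (102 - 82)/5 = 4; supply is the short side, so Q = 4 trades at P = 102.
PS is the triangle above supply below 102: (1/2)(4)(102 - 82) = 40.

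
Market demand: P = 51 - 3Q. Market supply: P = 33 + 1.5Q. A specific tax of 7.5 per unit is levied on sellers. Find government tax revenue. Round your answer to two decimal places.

17.50

Without the tax, 51 - 3Q = 33 + 1.5Q so Q* = 4 and P* = 39.
A tax on sellers shifts supply up by 7.5: 51 - 3Q = 33 + 1.5Q + 7.5, so Q_t = 2.3333. Buyers pay P_b = 44; sellers receive P_s = P_b - 7.5 = 36.5.
Tax revenue = t x Q_t = 7.5 x 2.3333 = 17.5.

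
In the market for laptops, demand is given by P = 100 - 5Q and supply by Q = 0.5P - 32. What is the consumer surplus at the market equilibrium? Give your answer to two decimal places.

Rewriting supply in inverse form: P = 64 + 2Q.
Set 100 - 5Q = 64 + 2Q, which gives 36 = 7Q, so Q* = 5.1429 and P* = 100 - 5(5.1429) = 74.2857.
The demand choke price is 100, so CS = (1/2)(Q*)(100 - P*) = (1/2)(5.1429)(25.7143) = 66.1224.

66.12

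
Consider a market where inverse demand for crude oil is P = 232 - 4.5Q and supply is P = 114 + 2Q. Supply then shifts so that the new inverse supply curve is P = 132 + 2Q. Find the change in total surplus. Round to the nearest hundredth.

Initial equilibrium: Q_0 = 18.1538, P_0 = 150.3077; CS_0 = (1/2)(18.1538)(81.6923) = 741.5148, PS_0 = (1/2)(18.1538)(36.3077) = 329.5621.
New equilibrium: 232 - 4.5Q = 132 + 2Q gives Q_1 = 15.3846, P_1 = 162.7692; CS_1 = 532.5444, PS_1 = 236.6864.
Change in total surplus = (532.5444 + 236.6864) - (741.5148 + 329.5621) = -301.8462.

-301.85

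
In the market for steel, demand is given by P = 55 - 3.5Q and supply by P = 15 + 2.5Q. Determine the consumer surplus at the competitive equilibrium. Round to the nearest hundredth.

Equilibrium: 55 - 3.5Q = 15 + 2.5Q, so Q* = 6.6667 and P* = 31.6667.
CS is the area between the demand curve and P* from 0 to Q*: (1/2)(6.6667)(23.3333) = 77.7778.

77.78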